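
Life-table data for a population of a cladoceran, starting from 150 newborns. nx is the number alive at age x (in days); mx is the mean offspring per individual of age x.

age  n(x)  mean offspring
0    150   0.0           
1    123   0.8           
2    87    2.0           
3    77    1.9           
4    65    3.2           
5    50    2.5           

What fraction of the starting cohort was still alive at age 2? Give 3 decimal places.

l_2 = n_2/n_0 = 87/150 = 0.58 → 0.580

0.580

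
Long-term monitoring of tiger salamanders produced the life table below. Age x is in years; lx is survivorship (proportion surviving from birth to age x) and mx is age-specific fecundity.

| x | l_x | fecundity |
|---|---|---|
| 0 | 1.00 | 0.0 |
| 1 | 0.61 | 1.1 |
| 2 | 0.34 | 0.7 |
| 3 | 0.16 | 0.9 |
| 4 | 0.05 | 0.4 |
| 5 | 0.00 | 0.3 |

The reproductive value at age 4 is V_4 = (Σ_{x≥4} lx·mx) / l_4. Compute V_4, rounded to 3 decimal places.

lx·mx for x ≥ 4: 0.02, 0 → sum = 0.02
V_4 = 0.02 / l_4 = 0.02 / 0.05 = 0.4 → 0.400

0.400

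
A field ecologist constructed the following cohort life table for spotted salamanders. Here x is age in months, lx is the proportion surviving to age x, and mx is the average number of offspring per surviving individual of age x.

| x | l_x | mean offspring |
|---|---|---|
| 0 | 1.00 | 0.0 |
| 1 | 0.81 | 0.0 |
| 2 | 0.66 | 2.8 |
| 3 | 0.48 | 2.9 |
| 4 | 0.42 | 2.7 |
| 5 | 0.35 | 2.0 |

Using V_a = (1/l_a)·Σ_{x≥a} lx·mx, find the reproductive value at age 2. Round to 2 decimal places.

lx·mx for x ≥ 2: 1.848, 1.392, 1.134, 0.7 → sum = 5.074
V_2 = 5.074 / l_2 = 5.074 / 0.66 = 7.687879… → 7.69

7.69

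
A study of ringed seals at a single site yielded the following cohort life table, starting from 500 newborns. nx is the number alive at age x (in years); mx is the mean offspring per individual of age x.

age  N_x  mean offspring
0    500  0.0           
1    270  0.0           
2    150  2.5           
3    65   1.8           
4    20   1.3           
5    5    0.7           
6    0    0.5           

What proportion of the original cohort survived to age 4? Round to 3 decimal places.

l_4 = n_4/n_0 = 20/500 = 0.04 → 0.040

0.040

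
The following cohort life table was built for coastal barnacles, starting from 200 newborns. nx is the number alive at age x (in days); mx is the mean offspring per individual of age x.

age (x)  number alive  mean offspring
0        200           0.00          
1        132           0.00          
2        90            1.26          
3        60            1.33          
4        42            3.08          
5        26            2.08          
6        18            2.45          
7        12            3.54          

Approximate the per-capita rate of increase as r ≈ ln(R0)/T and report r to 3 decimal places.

0.214

lx = nx/n0 = nx/200: 1, 0.66, 0.45, 0.3, 0.21, 0.13, 0.09, 0.06
R0 = Σ lx·mx = 0 + 0 + 0.567 + 0.399 + 0.6468 + 0.2704 + 0.2205 + 0.2124 = 2.3161
Σ x·lx·mx = 9.08; T = 9.08/2.3161 = 3.92038…
r ≈ ln(R0)/T = ln(2.3161)/3.92038… = 0.21424… → 0.214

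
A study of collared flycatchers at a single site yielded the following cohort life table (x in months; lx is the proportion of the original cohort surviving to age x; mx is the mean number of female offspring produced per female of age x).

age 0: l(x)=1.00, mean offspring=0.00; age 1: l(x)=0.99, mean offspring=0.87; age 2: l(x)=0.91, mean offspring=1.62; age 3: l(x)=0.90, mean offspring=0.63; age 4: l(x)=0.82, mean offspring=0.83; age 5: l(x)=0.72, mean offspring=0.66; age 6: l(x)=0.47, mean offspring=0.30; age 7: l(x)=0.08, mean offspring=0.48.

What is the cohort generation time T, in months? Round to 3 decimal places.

2.767

lx·mx: 0, 0.8613, 1.4742, 0.567, 0.6806, 0.4752, 0.141, 0.0384 → R0 = 4.2377
x·lx·mx: 0, 0.8613, 2.9484, 1.701, 2.7224, 2.376, 0.846, 0.2688 → Σ = 11.7239
T = 11.7239 / 4.2377 = 2.766571… → 2.767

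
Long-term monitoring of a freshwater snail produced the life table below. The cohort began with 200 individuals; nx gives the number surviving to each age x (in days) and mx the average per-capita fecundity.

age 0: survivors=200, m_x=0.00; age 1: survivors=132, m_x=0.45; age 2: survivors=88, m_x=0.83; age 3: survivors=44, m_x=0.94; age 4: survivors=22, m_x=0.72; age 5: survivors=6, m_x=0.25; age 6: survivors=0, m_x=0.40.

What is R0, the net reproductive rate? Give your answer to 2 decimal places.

0.96

lx = nx/n0 = nx/200: 1, 0.66, 0.44, 0.22, 0.11, 0.03, 0
lx·mx by age: 0, 0.297, 0.3652, 0.2068, 0.0792, 0.0075, 0
R0 = Σ lx·mx = 0.9557 → 0.96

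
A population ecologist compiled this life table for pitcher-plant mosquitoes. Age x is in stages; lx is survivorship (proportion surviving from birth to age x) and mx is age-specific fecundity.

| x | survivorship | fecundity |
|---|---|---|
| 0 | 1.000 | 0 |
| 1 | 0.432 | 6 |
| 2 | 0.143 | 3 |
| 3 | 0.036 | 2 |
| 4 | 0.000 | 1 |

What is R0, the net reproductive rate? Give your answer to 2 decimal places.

lx·mx by age: 0, 2.592, 0.429, 0.072, 0
R0 = Σ lx·mx = 3.093 → 3.09

3.09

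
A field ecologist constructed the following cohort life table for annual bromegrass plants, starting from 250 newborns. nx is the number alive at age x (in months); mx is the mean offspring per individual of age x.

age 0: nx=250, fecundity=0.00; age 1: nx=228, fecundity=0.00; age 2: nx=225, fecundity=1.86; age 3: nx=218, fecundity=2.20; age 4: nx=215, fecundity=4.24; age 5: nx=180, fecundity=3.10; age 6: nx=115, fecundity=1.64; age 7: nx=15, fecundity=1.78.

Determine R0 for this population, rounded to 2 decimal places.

lx = nx/n0 = nx/250: 1, 0.912, 0.9, 0.872, 0.86, 0.72, 0.46, 0.06
lx·mx by age: 0, 0, 1.674, 1.9184, 3.6464, 2.232, 0.7544, 0.1068
R0 = Σ lx·mx = 10.332 → 10.33

10.33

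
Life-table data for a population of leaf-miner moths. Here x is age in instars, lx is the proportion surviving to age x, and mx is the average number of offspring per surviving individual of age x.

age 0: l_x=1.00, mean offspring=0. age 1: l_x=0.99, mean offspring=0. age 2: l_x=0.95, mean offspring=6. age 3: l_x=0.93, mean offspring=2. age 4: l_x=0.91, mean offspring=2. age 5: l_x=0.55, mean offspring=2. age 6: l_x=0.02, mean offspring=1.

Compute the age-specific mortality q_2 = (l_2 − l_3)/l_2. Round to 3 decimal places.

q_2 = (l_2 − l_3) / l_2 = (0.95 − 0.93) / 0.95
     = 0.02 / 0.95 = 0.021053… → 0.021

0.021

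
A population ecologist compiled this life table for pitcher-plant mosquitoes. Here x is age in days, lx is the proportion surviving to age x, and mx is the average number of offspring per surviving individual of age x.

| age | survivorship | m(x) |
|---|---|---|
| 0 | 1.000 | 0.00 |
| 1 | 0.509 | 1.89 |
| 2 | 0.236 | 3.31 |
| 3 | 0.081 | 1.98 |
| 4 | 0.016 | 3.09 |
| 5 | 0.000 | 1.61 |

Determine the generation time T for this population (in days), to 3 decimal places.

1.640

lx·mx: 0, 0.96201, 0.78116, 0.16038, 0.04944, 0 → R0 = 1.95299
x·lx·mx: 0, 0.96201, 1.56232, 0.48114, 0.19776, 0 → Σ = 3.20323
T = 3.20323 / 1.95299 = 1.640167… → 1.640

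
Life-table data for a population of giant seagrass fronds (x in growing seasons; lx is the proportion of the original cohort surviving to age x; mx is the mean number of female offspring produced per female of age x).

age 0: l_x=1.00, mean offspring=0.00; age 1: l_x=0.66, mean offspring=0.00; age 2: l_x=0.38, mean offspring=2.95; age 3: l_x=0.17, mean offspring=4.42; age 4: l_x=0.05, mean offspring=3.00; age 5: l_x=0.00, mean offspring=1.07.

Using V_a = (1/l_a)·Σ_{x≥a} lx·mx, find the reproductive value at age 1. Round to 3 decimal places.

3.064

lx·mx for x ≥ 1: 0, 1.121, 0.7514, 0.15, 0 → sum = 2.0224
V_1 = 2.0224 / l_1 = 2.0224 / 0.66 = 3.064242… → 3.064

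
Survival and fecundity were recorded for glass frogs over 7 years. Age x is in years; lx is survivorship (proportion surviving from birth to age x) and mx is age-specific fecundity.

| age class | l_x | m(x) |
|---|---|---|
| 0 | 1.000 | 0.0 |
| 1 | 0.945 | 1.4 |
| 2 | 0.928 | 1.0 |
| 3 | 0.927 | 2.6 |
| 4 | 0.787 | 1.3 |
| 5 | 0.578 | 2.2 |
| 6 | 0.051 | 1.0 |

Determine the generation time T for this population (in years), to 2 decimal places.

3.02

lx·mx: 0, 1.323, 0.928, 2.4102, 1.0231, 1.2716, 0.051 → R0 = 7.0069
x·lx·mx: 0, 1.323, 1.856, 7.2306, 4.0924, 6.358, 0.306 → Σ = 21.166
T = 21.166 / 7.0069 = 3.020737… → 3.02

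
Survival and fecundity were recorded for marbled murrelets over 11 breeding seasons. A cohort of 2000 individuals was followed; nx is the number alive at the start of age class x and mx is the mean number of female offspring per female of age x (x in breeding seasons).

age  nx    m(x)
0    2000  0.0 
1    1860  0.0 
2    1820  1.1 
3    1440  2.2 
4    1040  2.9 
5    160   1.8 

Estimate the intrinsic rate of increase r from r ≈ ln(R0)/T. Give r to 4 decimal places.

lx = nx/n0 = nx/2000: 1, 0.93, 0.91, 0.72, 0.52, 0.08
R0 = Σ lx·mx = 0 + 0 + 1.001 + 1.584 + 1.508 + 0.144 = 4.237
Σ x·lx·mx = 13.506; T = 13.506/4.237 = 3.18763…
r ≈ ln(R0)/T = ln(4.237)/3.18763… = 0.452955… → 0.4530

0.4530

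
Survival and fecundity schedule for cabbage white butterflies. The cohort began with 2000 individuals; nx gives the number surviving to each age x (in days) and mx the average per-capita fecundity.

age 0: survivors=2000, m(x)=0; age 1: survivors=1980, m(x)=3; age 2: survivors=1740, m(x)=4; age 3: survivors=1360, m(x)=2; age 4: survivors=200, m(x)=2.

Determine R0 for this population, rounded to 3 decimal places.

8.010

lx = nx/n0 = nx/2000: 1, 0.99, 0.87, 0.68, 0.1
lx·mx by age: 0, 2.97, 3.48, 1.36, 0.2
R0 = Σ lx·mx = 8.01 → 8.010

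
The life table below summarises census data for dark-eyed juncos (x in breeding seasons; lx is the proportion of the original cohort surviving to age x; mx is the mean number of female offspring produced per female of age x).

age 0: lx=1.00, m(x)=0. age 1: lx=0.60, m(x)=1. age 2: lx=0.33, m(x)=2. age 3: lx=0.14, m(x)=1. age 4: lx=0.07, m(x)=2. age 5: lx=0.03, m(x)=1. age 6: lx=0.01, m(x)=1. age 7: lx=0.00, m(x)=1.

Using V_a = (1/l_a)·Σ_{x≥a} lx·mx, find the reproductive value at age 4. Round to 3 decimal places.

2.571

lx·mx for x ≥ 4: 0.14, 0.03, 0.01, 0 → sum = 0.18
V_4 = 0.18 / l_4 = 0.18 / 0.07 = 2.571429… → 2.571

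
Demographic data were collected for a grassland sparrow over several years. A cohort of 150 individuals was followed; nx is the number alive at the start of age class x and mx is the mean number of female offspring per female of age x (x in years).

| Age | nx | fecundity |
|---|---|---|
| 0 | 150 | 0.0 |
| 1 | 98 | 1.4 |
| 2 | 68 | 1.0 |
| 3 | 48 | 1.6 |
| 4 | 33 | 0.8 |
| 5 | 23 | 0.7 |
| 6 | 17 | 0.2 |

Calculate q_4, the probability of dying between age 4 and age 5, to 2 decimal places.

0.30

lx = nx/n0 = nx/150: 1, 0.65333…, 0.45333…, 0.32, 0.22, 0.15333…, 0.11333…
q_4 = (l_4 − l_5) / l_4 = (0.22 − 0.153333…) / 0.22
     = 0.066667… / 0.22 = 0.30303… → 0.30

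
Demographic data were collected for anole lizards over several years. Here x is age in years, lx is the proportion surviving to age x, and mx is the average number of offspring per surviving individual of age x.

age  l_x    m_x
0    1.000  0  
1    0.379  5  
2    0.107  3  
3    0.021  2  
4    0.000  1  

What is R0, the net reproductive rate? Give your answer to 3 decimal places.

2.258

lx·mx by age: 0, 1.895, 0.321, 0.042, 0
R0 = Σ lx·mx = 2.258 → 2.258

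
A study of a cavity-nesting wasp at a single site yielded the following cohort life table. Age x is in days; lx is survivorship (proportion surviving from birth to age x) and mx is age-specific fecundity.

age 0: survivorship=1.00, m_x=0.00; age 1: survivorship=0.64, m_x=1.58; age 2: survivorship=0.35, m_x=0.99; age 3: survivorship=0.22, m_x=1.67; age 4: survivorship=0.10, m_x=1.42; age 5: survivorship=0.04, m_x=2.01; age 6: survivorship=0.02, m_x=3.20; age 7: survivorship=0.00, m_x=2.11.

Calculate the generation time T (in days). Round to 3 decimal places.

2.068

lx·mx: 0, 1.0112, 0.3465, 0.3674, 0.142, 0.0804, 0.064, 0 → R0 = 2.0115
x·lx·mx: 0, 1.0112, 0.693, 1.1022, 0.568, 0.402, 0.384, 0 → Σ = 4.1604
T = 4.1604 / 2.0115 = 2.068307… → 2.068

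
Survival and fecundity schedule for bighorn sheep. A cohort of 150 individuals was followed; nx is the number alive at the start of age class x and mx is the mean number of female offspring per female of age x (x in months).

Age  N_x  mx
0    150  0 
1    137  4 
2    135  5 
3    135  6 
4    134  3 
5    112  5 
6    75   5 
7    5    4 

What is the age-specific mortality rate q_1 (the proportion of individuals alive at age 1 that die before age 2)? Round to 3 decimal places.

0.015

lx = nx/n0 = nx/150: 1, 0.91333…, 0.9, 0.9, 0.89333…, 0.74667…, 0.5, 0.03333…
q_1 = (l_1 − l_2) / l_1 = (0.913333… − 0.9) / 0.913333…
     = 0.013333… / 0.913333… = 0.014599… → 0.015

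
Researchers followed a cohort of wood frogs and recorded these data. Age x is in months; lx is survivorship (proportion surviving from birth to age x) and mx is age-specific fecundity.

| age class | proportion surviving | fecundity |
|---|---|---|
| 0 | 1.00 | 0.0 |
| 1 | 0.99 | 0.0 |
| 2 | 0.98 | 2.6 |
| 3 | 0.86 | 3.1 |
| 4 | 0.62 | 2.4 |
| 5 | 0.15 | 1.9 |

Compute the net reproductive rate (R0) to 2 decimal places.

lx·mx by age: 0, 0, 2.548, 2.666, 1.488, 0.285
R0 = Σ lx·mx = 6.987 → 6.99

6.99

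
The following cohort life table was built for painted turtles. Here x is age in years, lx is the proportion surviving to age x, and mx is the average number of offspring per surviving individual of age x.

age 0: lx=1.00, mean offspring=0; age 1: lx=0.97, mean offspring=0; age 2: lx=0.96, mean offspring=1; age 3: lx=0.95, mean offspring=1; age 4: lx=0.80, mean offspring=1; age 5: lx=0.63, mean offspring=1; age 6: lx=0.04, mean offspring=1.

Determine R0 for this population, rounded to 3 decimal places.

lx·mx by age: 0, 0, 0.96, 0.95, 0.8, 0.63, 0.04
R0 = Σ lx·mx = 3.38 → 3.380

3.380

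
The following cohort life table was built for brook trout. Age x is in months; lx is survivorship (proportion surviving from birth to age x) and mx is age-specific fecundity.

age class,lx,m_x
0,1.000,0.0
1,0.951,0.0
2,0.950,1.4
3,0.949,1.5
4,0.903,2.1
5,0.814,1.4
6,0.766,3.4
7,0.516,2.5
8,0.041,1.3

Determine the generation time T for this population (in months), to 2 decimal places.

4.65

lx·mx: 0, 0, 1.33, 1.4235, 1.8963, 1.1396, 2.6044, 1.29, 0.0533 → R0 = 9.7371
x·lx·mx: 0, 0, 2.66, 4.2705, 7.5852, 5.698, 15.6264, 9.03, 0.4264 → Σ = 45.2965
T = 45.2965 / 9.7371 = 4.65195… → 4.65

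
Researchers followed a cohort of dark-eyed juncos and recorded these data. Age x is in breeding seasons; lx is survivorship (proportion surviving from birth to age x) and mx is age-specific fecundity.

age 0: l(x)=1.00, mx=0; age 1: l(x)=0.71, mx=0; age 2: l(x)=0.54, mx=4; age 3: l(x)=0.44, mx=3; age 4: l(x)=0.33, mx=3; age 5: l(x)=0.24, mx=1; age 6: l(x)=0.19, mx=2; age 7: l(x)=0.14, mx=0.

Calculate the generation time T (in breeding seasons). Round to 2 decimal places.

lx·mx: 0, 0, 2.16, 1.32, 0.99, 0.24, 0.38, 0 → R0 = 5.09
x·lx·mx: 0, 0, 4.32, 3.96, 3.96, 1.2, 2.28, 0 → Σ = 15.72
T = 15.72 / 5.09 = 3.088409… → 3.09

3.09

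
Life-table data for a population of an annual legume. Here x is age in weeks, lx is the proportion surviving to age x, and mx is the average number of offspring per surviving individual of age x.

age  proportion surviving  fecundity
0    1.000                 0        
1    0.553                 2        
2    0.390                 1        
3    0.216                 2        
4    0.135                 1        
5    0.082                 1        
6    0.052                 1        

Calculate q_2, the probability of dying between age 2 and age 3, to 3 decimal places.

q_2 = (l_2 − l_3) / l_2 = (0.39 − 0.216) / 0.39
     = 0.174 / 0.39 = 0.446154… → 0.446

0.446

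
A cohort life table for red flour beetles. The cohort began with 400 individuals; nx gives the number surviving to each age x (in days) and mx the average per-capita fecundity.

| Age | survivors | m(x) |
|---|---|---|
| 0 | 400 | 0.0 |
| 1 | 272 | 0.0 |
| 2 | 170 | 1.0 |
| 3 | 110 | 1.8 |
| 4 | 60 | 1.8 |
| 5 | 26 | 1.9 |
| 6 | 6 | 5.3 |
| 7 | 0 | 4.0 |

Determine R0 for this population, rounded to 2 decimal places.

1.39

lx = nx/n0 = nx/400: 1, 0.68, 0.425, 0.275, 0.15, 0.065, 0.015, 0
lx·mx by age: 0, 0, 0.425, 0.495, 0.27, 0.1235, 0.0795, 0
R0 = Σ lx·mx = 1.393 → 1.39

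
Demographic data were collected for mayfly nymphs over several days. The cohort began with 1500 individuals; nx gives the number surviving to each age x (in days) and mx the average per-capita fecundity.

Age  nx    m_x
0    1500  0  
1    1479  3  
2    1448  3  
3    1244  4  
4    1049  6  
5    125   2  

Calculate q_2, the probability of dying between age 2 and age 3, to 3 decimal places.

0.141

lx = nx/n0 = nx/1500: 1, 0.986, 0.96533…, 0.82933…, 0.69933…, 0.08333…
q_2 = (l_2 − l_3) / l_2 = (0.965333… − 0.829333…) / 0.965333…
     = 0.136… / 0.965333… = 0.140884… → 0.141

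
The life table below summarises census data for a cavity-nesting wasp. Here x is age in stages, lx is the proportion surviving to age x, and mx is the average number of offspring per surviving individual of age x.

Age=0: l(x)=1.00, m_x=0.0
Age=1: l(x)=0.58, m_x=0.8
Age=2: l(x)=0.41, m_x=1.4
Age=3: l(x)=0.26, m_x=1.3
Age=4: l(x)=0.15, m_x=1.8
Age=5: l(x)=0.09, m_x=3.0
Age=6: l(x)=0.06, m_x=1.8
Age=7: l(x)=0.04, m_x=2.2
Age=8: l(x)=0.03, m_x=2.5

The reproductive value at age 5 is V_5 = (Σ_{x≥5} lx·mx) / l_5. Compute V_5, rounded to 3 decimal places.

lx·mx for x ≥ 5: 0.27, 0.108, 0.088, 0.075 → sum = 0.541
V_5 = 0.541 / l_5 = 0.541 / 0.09 = 6.011111… → 6.011

6.011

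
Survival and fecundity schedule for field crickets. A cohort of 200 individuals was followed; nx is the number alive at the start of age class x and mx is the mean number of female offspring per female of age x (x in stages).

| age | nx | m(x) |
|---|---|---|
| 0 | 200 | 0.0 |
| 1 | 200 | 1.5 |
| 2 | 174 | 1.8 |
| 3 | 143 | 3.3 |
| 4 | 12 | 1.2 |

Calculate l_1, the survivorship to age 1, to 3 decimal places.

l_1 = n_1/n_0 = 200/200 = 1 → 1.000

1.000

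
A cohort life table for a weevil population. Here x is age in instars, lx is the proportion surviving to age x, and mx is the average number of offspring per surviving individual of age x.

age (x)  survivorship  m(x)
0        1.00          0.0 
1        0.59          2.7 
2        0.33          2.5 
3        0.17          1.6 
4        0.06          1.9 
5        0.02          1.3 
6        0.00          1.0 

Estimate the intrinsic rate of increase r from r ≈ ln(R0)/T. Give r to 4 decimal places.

R0 = Σ lx·mx = 0 + 1.593 + 0.825 + 0.272 + 0.114 + 0.026 + 0 = 2.83
Σ x·lx·mx = 4.645; T = 4.645/2.83 = 1.64134…
r ≈ ln(R0)/T = ln(2.83)/1.64134… = 0.633796… → 0.6338

0.6338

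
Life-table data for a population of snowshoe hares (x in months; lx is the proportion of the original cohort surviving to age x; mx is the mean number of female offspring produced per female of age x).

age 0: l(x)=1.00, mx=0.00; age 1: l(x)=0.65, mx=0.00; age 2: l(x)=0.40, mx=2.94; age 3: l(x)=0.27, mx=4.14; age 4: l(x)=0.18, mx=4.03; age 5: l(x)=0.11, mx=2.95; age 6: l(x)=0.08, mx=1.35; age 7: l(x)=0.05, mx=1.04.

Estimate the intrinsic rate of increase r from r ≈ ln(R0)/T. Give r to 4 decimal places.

R0 = Σ lx·mx = 0 + 0 + 1.176 + 1.1178 + 0.7254 + 0.3245 + 0.108 + 0.052 = 3.5037
Σ x·lx·mx = 11.2415; T = 11.2415/3.5037 = 3.20847…
r ≈ ln(R0)/T = ln(3.5037)/3.20847… = 0.390785… → 0.3908

0.3908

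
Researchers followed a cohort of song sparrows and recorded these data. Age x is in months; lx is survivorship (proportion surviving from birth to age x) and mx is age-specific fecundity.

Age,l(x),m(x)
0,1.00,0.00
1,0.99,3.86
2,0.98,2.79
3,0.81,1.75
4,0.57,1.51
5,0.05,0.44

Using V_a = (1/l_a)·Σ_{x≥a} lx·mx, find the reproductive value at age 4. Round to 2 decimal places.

1.55

lx·mx for x ≥ 4: 0.8607, 0.022 → sum = 0.8827
V_4 = 0.8827 / l_4 = 0.8827 / 0.57 = 1.548596… → 1.55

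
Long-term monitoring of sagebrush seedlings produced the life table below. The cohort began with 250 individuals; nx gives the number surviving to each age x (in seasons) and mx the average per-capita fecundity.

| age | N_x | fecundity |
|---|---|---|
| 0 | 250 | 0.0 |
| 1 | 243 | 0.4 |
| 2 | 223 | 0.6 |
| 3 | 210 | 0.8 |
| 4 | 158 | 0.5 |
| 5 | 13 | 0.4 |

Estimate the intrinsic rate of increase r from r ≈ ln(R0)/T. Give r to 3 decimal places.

0.263

lx = nx/n0 = nx/250: 1, 0.972, 0.892, 0.84, 0.632, 0.052
R0 = Σ lx·mx = 0 + 0.3888 + 0.5352 + 0.672 + 0.316 + 0.0208 = 1.9328
Σ x·lx·mx = 4.8432; T = 4.8432/1.9328 = 2.50579…
r ≈ ln(R0)/T = ln(1.9328)/2.50579… = 0.26298… → 0.263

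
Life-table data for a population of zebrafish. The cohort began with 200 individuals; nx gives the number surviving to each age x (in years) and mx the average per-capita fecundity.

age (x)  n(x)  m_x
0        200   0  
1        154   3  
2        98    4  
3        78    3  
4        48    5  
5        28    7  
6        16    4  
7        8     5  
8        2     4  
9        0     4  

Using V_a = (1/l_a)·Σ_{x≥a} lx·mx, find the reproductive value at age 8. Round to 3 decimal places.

lx = nx/n0 = nx/200: 1, 0.77, 0.49, 0.39, 0.24, 0.14, 0.08, 0.04, 0.01, 0
lx·mx for x ≥ 8: 0.04, 0 → sum = 0.04
V_8 = 0.04 / l_8 = 0.04 / 0.01 = 4 → 4.000

4.000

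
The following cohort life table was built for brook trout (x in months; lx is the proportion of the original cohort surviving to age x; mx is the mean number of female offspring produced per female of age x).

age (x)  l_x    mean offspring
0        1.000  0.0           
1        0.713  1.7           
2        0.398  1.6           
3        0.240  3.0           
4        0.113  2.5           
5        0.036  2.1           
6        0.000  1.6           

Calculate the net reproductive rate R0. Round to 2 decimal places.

lx·mx by age: 0, 1.2121, 0.6368, 0.72, 0.2825, 0.0756, 0
R0 = Σ lx·mx = 2.927 → 2.93

2.93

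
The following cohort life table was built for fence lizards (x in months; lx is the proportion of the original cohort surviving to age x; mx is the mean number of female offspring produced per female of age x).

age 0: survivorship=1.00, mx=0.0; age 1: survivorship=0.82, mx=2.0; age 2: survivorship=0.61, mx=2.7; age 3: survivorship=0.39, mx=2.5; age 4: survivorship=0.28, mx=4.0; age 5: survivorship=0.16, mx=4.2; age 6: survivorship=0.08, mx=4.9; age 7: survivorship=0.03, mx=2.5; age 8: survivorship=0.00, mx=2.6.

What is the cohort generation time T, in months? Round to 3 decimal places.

lx·mx: 0, 1.64, 1.647, 0.975, 1.12, 0.672, 0.392, 0.075, 0 → R0 = 6.521
x·lx·mx: 0, 1.64, 3.294, 2.925, 4.48, 3.36, 2.352, 0.525, 0 → Σ = 18.576
T = 18.576 / 6.521 = 2.848643… → 2.849

2.849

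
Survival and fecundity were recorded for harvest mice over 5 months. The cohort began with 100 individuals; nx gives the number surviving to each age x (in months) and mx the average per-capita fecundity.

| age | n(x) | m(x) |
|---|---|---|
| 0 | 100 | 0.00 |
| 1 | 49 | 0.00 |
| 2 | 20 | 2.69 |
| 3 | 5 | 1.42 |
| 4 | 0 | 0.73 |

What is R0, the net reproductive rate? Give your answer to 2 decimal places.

lx = nx/n0 = nx/100: 1, 0.49, 0.2, 0.05, 0
lx·mx by age: 0, 0, 0.538, 0.071, 0
R0 = Σ lx·mx = 0.609 → 0.61

0.61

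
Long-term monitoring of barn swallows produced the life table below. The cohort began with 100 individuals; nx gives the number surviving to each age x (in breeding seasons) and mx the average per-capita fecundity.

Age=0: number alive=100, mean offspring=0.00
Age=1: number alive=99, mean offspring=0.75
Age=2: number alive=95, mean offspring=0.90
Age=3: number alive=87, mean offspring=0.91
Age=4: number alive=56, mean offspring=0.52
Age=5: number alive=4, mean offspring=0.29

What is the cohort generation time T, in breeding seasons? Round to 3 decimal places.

2.248

lx = nx/n0 = nx/100: 1, 0.99, 0.95, 0.87, 0.56, 0.04
lx·mx: 0, 0.7425, 0.855, 0.7917, 0.2912, 0.0116 → R0 = 2.692
x·lx·mx: 0, 0.7425, 1.71, 2.3751, 1.1648, 0.058 → Σ = 6.0504
T = 6.0504 / 2.692 = 2.247548… → 2.248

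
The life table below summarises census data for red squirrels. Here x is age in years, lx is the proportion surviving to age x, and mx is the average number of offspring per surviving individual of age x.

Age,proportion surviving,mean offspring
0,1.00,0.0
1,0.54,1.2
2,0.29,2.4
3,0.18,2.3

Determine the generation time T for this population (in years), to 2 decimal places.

1.87

lx·mx: 0, 0.648, 0.696, 0.414 → R0 = 1.758
x·lx·mx: 0, 0.648, 1.392, 1.242 → Σ = 3.282
T = 3.282 / 1.758 = 1.866894… → 1.87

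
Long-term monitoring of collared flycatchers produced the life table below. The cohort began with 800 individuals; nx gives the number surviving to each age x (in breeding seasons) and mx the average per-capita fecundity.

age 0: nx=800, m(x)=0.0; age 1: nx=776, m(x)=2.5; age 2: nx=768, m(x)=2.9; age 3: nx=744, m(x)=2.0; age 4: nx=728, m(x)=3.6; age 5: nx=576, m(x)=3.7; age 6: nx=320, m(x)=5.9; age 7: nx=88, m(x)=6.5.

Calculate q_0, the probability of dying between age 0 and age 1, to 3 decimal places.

0.030

lx = nx/n0 = nx/800: 1, 0.97, 0.96, 0.93, 0.91, 0.72, 0.4, 0.11
q_0 = (l_0 − l_1) / l_0 = (1 − 0.97) / 1
     = 0.03 / 1 = 0.03 → 0.030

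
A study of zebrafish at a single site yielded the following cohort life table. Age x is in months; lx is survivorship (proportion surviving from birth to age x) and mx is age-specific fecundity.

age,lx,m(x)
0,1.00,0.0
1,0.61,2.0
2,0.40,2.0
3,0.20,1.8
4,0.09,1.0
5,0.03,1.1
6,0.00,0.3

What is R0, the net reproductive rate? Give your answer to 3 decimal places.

2.503

lx·mx by age: 0, 1.22, 0.8, 0.36, 0.09, 0.033, 0
R0 = Σ lx·mx = 2.503 → 2.503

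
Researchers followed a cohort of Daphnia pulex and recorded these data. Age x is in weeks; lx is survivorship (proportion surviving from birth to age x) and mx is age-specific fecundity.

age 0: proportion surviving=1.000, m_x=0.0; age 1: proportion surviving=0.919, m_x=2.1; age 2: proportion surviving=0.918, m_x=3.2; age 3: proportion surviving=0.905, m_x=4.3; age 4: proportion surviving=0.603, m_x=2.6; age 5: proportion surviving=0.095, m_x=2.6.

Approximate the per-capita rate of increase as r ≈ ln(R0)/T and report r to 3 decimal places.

R0 = Σ lx·mx = 0 + 1.9299 + 2.9376 + 3.8915 + 1.5678 + 0.247 = 10.5738
Σ x·lx·mx = 26.9858; T = 26.9858/10.5738 = 2.55214…
r ≈ ln(R0)/T = ln(10.5738)/2.55214… = 0.92408… → 0.924

0.924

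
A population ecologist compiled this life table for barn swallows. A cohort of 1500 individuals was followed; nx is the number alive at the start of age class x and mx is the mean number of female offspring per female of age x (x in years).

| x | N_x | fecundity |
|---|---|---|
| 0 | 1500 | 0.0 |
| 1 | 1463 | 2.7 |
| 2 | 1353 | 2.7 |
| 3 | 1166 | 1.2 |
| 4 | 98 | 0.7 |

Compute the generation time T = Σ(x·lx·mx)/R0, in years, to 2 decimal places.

1.73

lx = nx/n0 = nx/1500: 1, 0.97533…, 0.902, 0.77733…, 0.06533…
lx·mx: 0, 2.6334…, 2.4354, 0.9328…, 0.045733… → R0 = 6.047333…
x·lx·mx: 0, 2.6334…, 4.8708, 2.7984…, 0.182933… → Σ = 10.485533…
T = 10.485533… / 6.047333… = 1.73391… → 1.73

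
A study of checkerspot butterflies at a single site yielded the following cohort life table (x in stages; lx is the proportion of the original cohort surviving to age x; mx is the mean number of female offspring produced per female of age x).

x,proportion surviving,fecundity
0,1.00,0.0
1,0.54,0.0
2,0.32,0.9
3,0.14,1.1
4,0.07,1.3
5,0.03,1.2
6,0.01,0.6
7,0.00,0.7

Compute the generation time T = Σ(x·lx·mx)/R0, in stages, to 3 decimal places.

2.814

lx·mx: 0, 0, 0.288, 0.154, 0.091, 0.036, 0.006, 0 → R0 = 0.575
x·lx·mx: 0, 0, 0.576, 0.462, 0.364, 0.18, 0.036, 0 → Σ = 1.618
T = 1.618 / 0.575 = 2.813913… → 2.814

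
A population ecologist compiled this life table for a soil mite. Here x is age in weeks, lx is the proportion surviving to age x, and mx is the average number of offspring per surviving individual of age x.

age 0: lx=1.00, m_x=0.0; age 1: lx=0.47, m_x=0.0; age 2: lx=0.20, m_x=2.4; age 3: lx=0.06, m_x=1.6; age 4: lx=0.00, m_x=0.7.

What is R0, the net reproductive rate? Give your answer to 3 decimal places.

lx·mx by age: 0, 0, 0.48, 0.096, 0
R0 = Σ lx·mx = 0.576 → 0.576

0.576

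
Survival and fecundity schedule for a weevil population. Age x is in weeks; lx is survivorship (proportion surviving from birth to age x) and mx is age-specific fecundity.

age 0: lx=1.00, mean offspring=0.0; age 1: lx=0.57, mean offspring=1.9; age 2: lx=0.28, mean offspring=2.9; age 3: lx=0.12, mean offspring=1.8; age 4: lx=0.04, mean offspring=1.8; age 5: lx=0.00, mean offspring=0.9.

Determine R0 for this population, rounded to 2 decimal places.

lx·mx by age: 0, 1.083, 0.812, 0.216, 0.072, 0
R0 = Σ lx·mx = 2.183 → 2.18

2.18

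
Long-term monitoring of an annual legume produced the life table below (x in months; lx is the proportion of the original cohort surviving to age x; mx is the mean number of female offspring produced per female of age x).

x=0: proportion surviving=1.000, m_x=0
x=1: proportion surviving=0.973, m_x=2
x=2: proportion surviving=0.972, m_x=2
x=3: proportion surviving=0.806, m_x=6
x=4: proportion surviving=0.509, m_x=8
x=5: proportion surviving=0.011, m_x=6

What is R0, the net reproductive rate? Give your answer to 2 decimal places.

lx·mx by age: 0, 1.946, 1.944, 4.836, 4.072, 0.066
R0 = Σ lx·mx = 12.864 → 12.86

12.86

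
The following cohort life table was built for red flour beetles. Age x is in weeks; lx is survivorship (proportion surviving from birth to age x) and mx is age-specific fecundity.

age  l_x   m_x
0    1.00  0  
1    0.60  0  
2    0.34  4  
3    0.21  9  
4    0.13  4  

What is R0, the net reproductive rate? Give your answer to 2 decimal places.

3.77

lx·mx by age: 0, 0, 1.36, 1.89, 0.52
R0 = Σ lx·mx = 3.77 → 3.77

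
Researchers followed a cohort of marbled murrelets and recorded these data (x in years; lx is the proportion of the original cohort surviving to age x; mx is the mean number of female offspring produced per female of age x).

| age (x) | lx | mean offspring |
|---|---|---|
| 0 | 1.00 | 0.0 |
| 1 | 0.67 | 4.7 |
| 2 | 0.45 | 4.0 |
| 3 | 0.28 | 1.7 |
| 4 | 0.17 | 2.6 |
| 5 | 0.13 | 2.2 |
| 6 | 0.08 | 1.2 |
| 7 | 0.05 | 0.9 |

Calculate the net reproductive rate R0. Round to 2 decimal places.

lx·mx by age: 0, 3.149, 1.8, 0.476, 0.442, 0.286, 0.096, 0.045
R0 = Σ lx·mx = 6.294 → 6.29

6.29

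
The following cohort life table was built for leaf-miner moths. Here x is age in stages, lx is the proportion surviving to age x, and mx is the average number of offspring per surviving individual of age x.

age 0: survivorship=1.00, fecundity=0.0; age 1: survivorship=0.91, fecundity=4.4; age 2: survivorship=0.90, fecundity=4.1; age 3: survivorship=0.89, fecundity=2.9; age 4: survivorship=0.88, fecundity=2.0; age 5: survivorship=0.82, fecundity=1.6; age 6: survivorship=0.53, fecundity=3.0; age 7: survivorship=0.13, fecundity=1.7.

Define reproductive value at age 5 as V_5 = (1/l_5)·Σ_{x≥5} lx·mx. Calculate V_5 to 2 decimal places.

3.81

lx·mx for x ≥ 5: 1.312, 1.59, 0.221 → sum = 3.123
V_5 = 3.123 / l_5 = 3.123 / 0.82 = 3.808537… → 3.81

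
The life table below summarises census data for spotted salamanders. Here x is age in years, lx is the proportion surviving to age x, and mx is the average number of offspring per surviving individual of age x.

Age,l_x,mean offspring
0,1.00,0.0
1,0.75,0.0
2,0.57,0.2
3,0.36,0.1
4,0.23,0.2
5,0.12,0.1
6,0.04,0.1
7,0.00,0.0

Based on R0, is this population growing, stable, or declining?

declining

R0 = Σ lx·mx = 0 + 0 + 0.114 + 0.036 + 0.046 + 0.012 + 0.004 + 0 = 0.212
R0 < 1, so the population is declining.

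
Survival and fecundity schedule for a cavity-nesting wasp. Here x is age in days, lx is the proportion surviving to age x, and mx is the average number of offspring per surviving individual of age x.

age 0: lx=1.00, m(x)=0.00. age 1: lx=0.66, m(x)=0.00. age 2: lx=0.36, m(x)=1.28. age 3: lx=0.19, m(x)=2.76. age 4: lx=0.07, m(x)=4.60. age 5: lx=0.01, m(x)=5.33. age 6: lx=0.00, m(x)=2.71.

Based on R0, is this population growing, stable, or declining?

growing

R0 = Σ lx·mx = 0 + 0 + 0.4608 + 0.5244 + 0.322 + 0.0533 + 0 = 1.3605
R0 > 1, so the population is growing.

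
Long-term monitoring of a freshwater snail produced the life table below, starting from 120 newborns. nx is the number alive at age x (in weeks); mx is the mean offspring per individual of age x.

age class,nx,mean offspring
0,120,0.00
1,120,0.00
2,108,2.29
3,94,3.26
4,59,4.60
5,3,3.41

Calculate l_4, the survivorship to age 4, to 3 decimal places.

l_4 = n_4/n_0 = 59/120 = 0.491667… → 0.492

0.492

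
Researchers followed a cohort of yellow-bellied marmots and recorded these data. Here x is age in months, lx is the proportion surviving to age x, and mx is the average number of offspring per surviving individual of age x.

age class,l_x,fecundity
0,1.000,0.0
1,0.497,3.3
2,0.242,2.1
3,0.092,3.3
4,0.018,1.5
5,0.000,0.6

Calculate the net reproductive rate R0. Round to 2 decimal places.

2.48

lx·mx by age: 0, 1.6401, 0.5082, 0.3036, 0.027, 0
R0 = Σ lx·mx = 2.4789 → 2.48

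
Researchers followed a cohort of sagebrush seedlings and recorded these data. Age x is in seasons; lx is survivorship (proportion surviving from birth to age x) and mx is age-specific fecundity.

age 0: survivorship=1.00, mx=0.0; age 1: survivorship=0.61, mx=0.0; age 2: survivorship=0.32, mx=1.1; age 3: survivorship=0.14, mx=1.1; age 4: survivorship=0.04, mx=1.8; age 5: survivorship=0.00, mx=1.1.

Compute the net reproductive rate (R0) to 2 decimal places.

lx·mx by age: 0, 0, 0.352, 0.154, 0.072, 0
R0 = Σ lx·mx = 0.578 → 0.58

0.58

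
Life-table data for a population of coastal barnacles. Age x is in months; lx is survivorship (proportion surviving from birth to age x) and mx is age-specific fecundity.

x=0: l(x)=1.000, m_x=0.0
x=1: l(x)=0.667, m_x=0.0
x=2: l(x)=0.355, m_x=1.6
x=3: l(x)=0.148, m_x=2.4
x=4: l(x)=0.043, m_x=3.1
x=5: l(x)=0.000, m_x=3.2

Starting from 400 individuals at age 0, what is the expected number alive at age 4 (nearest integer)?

Expected survivors = N0 · l_4 = 400 × 0.043 = 17.2 → 17

17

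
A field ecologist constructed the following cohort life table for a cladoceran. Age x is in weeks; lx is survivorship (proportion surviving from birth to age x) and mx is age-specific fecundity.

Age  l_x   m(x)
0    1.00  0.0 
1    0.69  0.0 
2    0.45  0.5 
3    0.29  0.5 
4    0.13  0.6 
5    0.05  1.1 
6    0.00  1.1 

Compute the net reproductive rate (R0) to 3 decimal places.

lx·mx by age: 0, 0, 0.225, 0.145, 0.078, 0.055, 0
R0 = Σ lx·mx = 0.503 → 0.503

0.503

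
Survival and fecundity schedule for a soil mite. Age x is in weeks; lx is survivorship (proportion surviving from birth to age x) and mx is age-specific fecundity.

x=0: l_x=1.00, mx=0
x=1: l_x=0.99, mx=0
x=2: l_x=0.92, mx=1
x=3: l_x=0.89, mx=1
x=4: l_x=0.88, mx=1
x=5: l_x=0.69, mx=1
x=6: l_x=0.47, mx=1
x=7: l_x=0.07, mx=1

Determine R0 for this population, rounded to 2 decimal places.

3.92

lx·mx by age: 0, 0, 0.92, 0.89, 0.88, 0.69, 0.47, 0.07
R0 = Σ lx·mx = 3.92 → 3.92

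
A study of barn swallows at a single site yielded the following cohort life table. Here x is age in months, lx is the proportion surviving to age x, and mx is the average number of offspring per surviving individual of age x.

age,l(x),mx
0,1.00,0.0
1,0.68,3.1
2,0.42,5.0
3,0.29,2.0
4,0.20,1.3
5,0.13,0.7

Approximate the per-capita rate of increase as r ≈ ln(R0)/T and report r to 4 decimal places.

R0 = Σ lx·mx = 0 + 2.108 + 2.1 + 0.58 + 0.26 + 0.091 = 5.139
Σ x·lx·mx = 9.543; T = 9.543/5.139 = 1.85698…
r ≈ ln(R0)/T = ln(5.139)/1.85698… = 0.881465… → 0.8815

0.8815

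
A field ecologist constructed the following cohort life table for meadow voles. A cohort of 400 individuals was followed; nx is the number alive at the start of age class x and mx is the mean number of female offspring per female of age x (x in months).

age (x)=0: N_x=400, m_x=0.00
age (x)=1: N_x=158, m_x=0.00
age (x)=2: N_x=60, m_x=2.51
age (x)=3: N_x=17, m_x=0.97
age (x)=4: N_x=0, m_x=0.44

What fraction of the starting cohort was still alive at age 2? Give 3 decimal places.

0.150

l_2 = n_2/n_0 = 60/400 = 0.15 → 0.150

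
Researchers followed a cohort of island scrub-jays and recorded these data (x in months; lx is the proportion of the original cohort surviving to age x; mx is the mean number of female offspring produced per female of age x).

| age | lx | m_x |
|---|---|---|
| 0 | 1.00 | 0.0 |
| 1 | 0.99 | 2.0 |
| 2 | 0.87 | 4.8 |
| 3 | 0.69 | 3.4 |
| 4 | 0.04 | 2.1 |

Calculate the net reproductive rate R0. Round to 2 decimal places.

lx·mx by age: 0, 1.98, 4.176, 2.346, 0.084
R0 = Σ lx·mx = 8.586 → 8.59

8.59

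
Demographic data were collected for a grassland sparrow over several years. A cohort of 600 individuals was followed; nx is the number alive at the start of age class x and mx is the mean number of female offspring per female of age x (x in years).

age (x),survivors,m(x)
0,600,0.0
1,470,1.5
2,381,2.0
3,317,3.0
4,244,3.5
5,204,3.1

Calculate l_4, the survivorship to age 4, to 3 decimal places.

0.407

l_4 = n_4/n_0 = 244/600 = 0.406667… → 0.407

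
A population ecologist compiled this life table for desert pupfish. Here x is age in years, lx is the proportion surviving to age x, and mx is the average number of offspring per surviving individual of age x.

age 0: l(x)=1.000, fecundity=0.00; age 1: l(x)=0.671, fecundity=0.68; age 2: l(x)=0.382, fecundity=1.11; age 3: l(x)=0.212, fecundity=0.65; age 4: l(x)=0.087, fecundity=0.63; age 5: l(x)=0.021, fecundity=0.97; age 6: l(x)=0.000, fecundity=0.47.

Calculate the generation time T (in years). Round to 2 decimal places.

1.86

lx·mx: 0, 0.45628, 0.42402, 0.1378, 0.05481, 0.02037, 0 → R0 = 1.09328
x·lx·mx: 0, 0.45628, 0.84804, 0.4134, 0.21924, 0.10185, 0 → Σ = 2.03881
T = 2.03881 / 1.09328 = 1.864856… → 1.86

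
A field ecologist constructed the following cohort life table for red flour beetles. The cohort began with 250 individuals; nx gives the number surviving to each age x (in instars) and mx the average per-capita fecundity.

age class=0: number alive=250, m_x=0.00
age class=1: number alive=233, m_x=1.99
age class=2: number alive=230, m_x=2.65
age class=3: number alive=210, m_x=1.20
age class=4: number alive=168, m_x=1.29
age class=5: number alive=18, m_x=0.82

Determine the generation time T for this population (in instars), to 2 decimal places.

lx = nx/n0 = nx/250: 1, 0.932, 0.92, 0.84, 0.672, 0.072
lx·mx: 0, 1.85468, 2.438, 1.008, 0.86688, 0.05904 → R0 = 6.2266
x·lx·mx: 0, 1.85468, 4.876, 3.024, 3.46752, 0.2952 → Σ = 13.5174
T = 13.5174 / 6.2266 = 2.170912… → 2.17

2.17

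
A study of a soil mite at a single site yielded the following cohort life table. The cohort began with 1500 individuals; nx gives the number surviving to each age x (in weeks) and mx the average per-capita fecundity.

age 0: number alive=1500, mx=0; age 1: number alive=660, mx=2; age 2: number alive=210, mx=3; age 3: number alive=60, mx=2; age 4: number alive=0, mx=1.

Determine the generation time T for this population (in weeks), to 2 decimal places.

1.42

lx = nx/n0 = nx/1500: 1, 0.44, 0.14, 0.04, 0
lx·mx: 0, 0.88, 0.42, 0.08, 0 → R0 = 1.38
x·lx·mx: 0, 0.88, 0.84, 0.24, 0 → Σ = 1.96
T = 1.96 / 1.38 = 1.42029… → 1.42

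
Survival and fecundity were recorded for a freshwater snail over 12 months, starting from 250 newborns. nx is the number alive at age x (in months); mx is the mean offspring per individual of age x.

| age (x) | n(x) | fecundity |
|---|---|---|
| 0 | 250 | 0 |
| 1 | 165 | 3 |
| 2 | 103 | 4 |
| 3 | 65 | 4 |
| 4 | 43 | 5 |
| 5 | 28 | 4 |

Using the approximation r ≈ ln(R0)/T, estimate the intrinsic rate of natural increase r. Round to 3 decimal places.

0.759

lx = nx/n0 = nx/250: 1, 0.66, 0.412, 0.26, 0.172, 0.112
R0 = Σ lx·mx = 0 + 1.98 + 1.648 + 1.04 + 0.86 + 0.448 = 5.976
Σ x·lx·mx = 14.076; T = 14.076/5.976 = 2.35542…
r ≈ ln(R0)/T = ln(5.976)/2.35542… = 0.75899… → 0.759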